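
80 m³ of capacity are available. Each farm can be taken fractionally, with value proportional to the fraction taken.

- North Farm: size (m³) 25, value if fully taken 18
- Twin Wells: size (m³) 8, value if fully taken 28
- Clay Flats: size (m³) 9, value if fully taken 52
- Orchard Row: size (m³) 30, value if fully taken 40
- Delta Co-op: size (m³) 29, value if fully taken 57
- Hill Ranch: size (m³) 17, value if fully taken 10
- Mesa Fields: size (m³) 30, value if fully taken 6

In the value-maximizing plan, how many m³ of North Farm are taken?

4

Best value per unit of size first: Clay Flats 52/9≈5.78, Twin Wells 28/8≈3.5, Delta Co-op 57/29≈1.97, Orchard Row 40/30≈1.33, North Farm 18/25≈0.72, Hill Ranch 10/17≈0.588, Mesa Fields 6/30≈0.2.
Clay Flats: take in full, 9 m³ for value 52 — 71 left.
Twin Wells: take in full, 8 m³ for value 28 — 63 left.
Take all of Delta Co-op (29 m³, value 57) — 34 m³ left.
All 30 m³ of Orchard Row fit (value 40) — 4 remain.
Fill the last 4 m³ with part of North Farm: 4/25 of it earns 2.88.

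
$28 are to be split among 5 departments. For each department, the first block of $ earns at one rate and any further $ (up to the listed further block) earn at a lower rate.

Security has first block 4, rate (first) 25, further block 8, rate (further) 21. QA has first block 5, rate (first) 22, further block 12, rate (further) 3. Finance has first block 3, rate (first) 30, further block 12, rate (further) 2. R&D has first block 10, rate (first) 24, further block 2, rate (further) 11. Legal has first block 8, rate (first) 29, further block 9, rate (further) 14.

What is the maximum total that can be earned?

Rank every tier by rate: Finance/T1 30 > Legal/T1 29 > Security/T1 25 > R&D/T1 24 > QA/T1 22 > Security/T2 21 > Legal/T2 14 > R&D/T2 11 > QA/T2 3 > Finance/T2 2.
Fill Finance T1 block (3 at 30) → 25 left.
Legal/T1 (29): +8 → 17 left.
Security/T1 (25): +4 → 13 left.
R&D T1 at 24: fill all 10 → 3 left.
QA T1 at 22: only 3 left, fill 3.
Total = 30×3 + 29×8 + 25×4 + 24×10 + 22×3 = 728.

728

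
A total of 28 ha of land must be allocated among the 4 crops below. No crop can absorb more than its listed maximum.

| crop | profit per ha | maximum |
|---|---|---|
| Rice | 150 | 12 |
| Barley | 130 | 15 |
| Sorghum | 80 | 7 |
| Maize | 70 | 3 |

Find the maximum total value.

3830

Highest profit per ha first: Rice 150 > Barley 130 > Sorghum 80 > Maize 70.
Rice takes 12 to reach its cap of 12 — 16 left.
Give Barley 15 to hit its cap of 15 — 1 left.
Only 1 left; Sorghum takes them to reach 1.
Total = 150×12 + 130×15 + 80×1 = 3830.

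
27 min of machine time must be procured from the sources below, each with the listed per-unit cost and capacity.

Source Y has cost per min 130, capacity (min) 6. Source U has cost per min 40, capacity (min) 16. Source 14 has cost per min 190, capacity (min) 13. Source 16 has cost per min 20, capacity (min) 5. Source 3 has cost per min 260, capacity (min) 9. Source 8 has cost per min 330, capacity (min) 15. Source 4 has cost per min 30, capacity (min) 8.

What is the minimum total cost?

Fill from the cheapest source first.
Source 16 (20): use full 5 ; 22 min to go.
Take 8 from Source 4 at 30 ; need 14 more.
Source U (40): take the remaining 14 ; done.
Source Y, Source 14, Source 3, Source 8: unused.
Cost = 5×20 + 8×30 + 14×40 = 900.

900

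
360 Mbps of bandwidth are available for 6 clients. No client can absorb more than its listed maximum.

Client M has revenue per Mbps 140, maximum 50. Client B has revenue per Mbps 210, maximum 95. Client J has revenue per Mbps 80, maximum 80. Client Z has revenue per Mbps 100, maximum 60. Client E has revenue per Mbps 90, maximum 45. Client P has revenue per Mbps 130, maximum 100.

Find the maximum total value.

Rank by revenue per Mbps: Client B 210 > Client M 140 > Client P 130 > Client Z 100 > Client E 90 > Client J 80.
Give Client B 95 to hit its cap of 95 ; 265 left.
Client M takes 50 to reach its cap of 50 ; 215 left.
Give Client P 100 to hit its cap of 100 ; 115 left.
Client Z takes 60 to reach its cap of 60 ; 55 left.
Client E: +45 to 45 (cap) ; 10 left.
Client J has room for 80 but only 10 remain, so it gets 10.
Total = 140×50 + 210×95 + 80×10 + 100×60 + 90×45 + 130×100 = 50800.

50800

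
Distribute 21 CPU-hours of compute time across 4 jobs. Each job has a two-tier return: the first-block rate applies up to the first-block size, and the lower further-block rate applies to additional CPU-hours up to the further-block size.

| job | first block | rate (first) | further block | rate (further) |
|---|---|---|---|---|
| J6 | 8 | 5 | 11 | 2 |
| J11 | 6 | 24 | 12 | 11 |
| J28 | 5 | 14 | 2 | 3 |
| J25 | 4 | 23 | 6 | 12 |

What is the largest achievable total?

Treat each block as its own option and order by rate: J11/tier1 24 > J25/tier1 23 > J28/tier1 14 > J25/tier2 12 > J11/tier2 11 > J6/tier1 5 > J28/tier2 3 > J6/tier2 2.
Fill J11 tier1 block (6 at 24) ; 15 left.
J25 tier1 at 23: fill all 4 ; 11 left.
Fill J28 tier1 block (5 at 14) ; 6 left.
J25/tier2 (12): +6 ; 0 left.
Total = 24×6 + 23×4 + 14×5 + 12×6 = 378.

378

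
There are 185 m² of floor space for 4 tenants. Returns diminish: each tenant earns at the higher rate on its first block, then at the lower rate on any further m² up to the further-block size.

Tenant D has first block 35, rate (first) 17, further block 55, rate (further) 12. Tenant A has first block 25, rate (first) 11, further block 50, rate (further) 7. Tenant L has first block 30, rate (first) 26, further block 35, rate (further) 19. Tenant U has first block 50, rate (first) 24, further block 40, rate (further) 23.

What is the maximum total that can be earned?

Treat each block as its own option and order by rate: Tenant L/T1 26 > Tenant U/T1 24 > Tenant U/T2 23 > Tenant L/T2 19 > Tenant D/T1 17 > Tenant D/T2 12 > Tenant A/T1 11 > Tenant A/T2 7.
Tenant L T1 at 26: fill all 30 ; 155 left.
Tenant U T1 at 24: fill all 50 ; 105 left.
Tenant U/T2 (23): +40 ; 65 left.
Fill Tenant L T2 block (35 at 19) ; 30 left.
Tenant D T1 at 17: only 30 left, fill 30.
Total = 26×30 + 24×50 + 23×40 + 19×35 + 17×30 = 4075.

4075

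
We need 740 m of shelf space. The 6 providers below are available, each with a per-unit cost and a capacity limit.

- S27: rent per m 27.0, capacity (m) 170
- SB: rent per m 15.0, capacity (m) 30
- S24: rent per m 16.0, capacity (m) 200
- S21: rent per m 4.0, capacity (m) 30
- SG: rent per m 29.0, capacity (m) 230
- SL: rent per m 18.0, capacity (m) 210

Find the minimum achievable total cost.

15040

Cheapest first:
S21 (4.0): use full 30 — 710 m to go.
SB (15.0): use full 30 — 680 m to go.
Take 200 from S24 at 16.0 — need 480 more.
Take 210 from SL at 18.0 — need 270 more.
S27 (27.0): use full 170 — 100 m to go.
SG at 29.0: take 100 of its 230 — requirement met.
Cost = 30×4.0 + 30×15.0 + 200×16.0 + 210×18.0 + 170×27.0 + 100×29.0 = 15040.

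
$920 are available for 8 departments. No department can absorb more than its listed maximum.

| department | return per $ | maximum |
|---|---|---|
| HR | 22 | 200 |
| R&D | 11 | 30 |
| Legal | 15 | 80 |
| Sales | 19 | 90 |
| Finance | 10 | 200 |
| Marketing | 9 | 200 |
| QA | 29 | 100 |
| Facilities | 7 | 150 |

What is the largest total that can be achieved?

14480

Rank by return per $: QA 29 > HR 22 > Sales 19 > Legal 15 > R&D 11 > Finance 10 > Marketing 9 > Facilities 7.
QA: +100 to 100 (cap) ; 820 left.
HR takes 200 to reach its cap of 200 ; 620 left.
Give Sales 90 to hit its cap of 90 ; 530 left.
Legal: +80 to 80 (cap) ; 450 left.
R&D: +30 to 30 (cap) ; 420 left.
Finance takes 200 to reach its cap of 200 ; 220 left.
Give Marketing 200 to hit its cap of 200 ; 20 left.
Facilities: +20 (room for 150) → 20. Pool exhausted.
Total = 22×200 + 11×30 + 15×80 + 19×90 + 10×200 + 9×200 + 29×100 + 7×20 = 14480.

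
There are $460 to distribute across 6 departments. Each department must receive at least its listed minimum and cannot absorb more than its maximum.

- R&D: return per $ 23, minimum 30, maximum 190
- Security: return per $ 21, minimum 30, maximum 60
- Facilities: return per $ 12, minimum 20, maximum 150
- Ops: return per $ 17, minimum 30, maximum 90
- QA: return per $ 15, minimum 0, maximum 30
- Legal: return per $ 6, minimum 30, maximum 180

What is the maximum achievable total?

8510

Meeting every minimum uses 30+30+20+30+0+30 = 140 $, leaving 320.
Order the departments by return per $: R&D 23 > Security 21 > Ops 17 > QA 15 > Facilities 12 > Legal 6.
R&D: +160 to 190 (cap) ; 160 left.
Security: +30 to 60 (cap) ; 130 left.
Ops: +60 to 90 (cap) ; 70 left.
Give QA 30 more to hit its cap of 30 ; 40 left.
Facilities: +40 (room for 130) → 60. Pool exhausted.
Total = 23×190 + 21×60 + 12×60 + 17×90 + 15×30 + 6×30 = 8510.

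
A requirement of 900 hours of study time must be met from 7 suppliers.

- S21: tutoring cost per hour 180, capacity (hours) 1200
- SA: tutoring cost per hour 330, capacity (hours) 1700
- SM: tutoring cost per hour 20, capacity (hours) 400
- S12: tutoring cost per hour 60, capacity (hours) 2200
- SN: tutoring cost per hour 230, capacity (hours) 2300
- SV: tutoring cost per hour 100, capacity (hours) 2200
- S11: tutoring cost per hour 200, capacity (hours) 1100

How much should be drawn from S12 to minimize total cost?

500

Fill from the cheapest supplier first.
Take 400 from SM at 20 — need 500 more.
S12 at 60: take 500 of its 2200 — requirement met.
SV, S21, S11, SN, SA: unused.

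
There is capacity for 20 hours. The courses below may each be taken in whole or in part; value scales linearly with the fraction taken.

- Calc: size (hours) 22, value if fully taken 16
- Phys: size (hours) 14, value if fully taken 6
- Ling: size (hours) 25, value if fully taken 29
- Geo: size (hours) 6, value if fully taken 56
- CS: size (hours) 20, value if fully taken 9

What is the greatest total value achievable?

72.24

Rank by value-to-size ratio: Geo 56/6≈9.33, Ling 29/25≈1.16, Calc 16/22≈0.727, CS 9/20≈0.45, Phys 6/14≈0.429.
Take all of Geo (6 hours, value 56) — 14 hours left.
Fill the last 14 hours with part of Ling: 14/25 of it earns 16.24.
Total value = 72.24.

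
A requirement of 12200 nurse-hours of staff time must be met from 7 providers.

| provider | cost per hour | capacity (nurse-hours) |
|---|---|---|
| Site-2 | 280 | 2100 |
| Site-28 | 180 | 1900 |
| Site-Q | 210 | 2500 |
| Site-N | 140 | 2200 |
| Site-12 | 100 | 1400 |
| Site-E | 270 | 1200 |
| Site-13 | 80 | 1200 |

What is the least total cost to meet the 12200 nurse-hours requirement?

Use providers in increasing cost order.
Take 1200 from Site-13 at 80 — need 11000 more.
Site-12 (100): use full 1400 — 9600 nurse-hours to go.
Site-N at 140: take all 2200 nurse-hours — 7400 still needed.
Take 1900 from Site-28 at 180 — need 5500 more.
Site-Q (210): use full 2500 — 3000 nurse-hours to go.
Take 1200 from Site-E at 270 — need 1800 more.
Site-2 at 280: take 1800 of its 2100 — requirement met.
Cost = 1200×80 + 1400×100 + 2200×140 + 1900×180 + 2500×210 + 1200×270 + 1800×280 = 2239000.

2239000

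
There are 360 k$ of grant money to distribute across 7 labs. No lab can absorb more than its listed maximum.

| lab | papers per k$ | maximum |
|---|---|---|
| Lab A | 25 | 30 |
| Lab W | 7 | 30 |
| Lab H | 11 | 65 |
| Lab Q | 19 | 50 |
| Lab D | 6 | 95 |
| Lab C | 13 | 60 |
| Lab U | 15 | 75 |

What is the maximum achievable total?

Order the labs by papers per k$: Lab A 25 > Lab Q 19 > Lab U 15 > Lab C 13 > Lab H 11 > Lab W 7 > Lab D 6.
Give Lab A 30 to hit its cap of 30 — 330 left.
Lab Q takes 50 to reach its cap of 50 — 280 left.
Give Lab U 75 to hit its cap of 75 — 205 left.
Lab C: +60 to 60 (cap) — 145 left.
Lab H: +65 to 65 (cap) — 80 left.
Lab W takes 30 to reach its cap of 30 — 50 left.
Lab D has room for 95 but only 50 remain, so it gets 50.
Total = 25×30 + 7×30 + 11×65 + 19×50 + 6×50 + 13×60 + 15×75 = 4830.

4830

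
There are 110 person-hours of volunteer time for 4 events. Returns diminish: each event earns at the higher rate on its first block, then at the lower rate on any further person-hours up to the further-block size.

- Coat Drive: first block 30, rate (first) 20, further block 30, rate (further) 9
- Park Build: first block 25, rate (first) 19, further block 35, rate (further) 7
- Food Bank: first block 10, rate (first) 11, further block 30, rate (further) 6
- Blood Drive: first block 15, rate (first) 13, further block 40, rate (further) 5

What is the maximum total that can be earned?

Rank every tier by rate: Coat Drive/T1 20 > Park Build/T1 19 > Blood Drive/T1 13 > Food Bank/T1 11 > Coat Drive/T2 9 > Park Build/T2 7 > Food Bank/T2 6 > Blood Drive/T2 5.
Coat Drive T1 at 20: fill all 30 → 80 left.
Fill Park Build T1 block (25 at 19) → 55 left.
Blood Drive/T1 (13): +15 → 40 left.
Fill Food Bank T1 block (10 at 11) → 30 left.
Fill Coat Drive T2 block (30 at 9) → 0 left.
Total = 20×30 + 19×25 + 13×15 + 11×10 + 9×30 = 1650.

1650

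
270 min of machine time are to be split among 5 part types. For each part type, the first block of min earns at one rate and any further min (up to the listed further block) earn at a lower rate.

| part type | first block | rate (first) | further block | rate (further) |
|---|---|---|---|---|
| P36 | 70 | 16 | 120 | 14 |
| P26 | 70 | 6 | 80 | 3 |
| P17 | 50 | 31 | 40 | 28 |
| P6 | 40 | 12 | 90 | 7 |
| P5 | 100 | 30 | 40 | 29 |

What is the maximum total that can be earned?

7470

Order all 10 blocks by rate: P17/T1 31 > P5/T1 30 > P5/T2 29 > P17/T2 28 > P36/T1 16 > P36/T2 14 > P6/T1 12 > P6/T2 7 > P26/T1 6 > P26/T2 3.
P17 T1 at 31: fill all 50 → 220 left.
Fill P5 T1 block (100 at 30) → 120 left.
P5 T2 at 29: fill all 40 → 80 left.
P17 T2 at 28: fill all 40 → 40 left.
P36 T1 at 16: only 40 left, fill 40.
Total = 31×50 + 30×100 + 29×40 + 28×40 + 16×40 = 7470.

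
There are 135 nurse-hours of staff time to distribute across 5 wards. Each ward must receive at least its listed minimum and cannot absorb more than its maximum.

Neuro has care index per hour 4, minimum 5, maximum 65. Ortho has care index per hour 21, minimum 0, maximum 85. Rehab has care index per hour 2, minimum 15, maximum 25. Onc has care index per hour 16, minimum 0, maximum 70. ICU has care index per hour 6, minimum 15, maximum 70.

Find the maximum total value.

2165

Meeting every minimum uses 5+0+15+0+15 = 35 nurse-hours, leaving 100.
Rank by care index per hour: Ortho 21 > Onc 16 > ICU 6 > Neuro 4 > Rehab 2.
Ortho: +85 to 85 (cap) → 15 left.
Onc has room for 70 more but only 15 remain, so it gets 15.
Total = 4×5 + 21×85 + 2×15 + 16×15 + 6×15 = 2165.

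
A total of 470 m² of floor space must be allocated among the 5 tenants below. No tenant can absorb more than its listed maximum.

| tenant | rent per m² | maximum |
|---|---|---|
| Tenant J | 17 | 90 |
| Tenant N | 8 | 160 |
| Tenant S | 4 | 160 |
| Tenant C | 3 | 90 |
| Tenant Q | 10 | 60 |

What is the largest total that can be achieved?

Rank by rent per m²: Tenant J 17 > Tenant Q 10 > Tenant N 8 > Tenant S 4 > Tenant C 3.
Tenant J takes 90 to reach its cap of 90 → 380 left.
Tenant Q takes 60 to reach its cap of 60 → 320 left.
Tenant N takes 160 to reach its cap of 160 → 160 left.
Tenant S takes 160 to reach its cap of 160 → 0 left.
Total = 17×90 + 8×160 + 4×160 + 10×60 = 4050.

4050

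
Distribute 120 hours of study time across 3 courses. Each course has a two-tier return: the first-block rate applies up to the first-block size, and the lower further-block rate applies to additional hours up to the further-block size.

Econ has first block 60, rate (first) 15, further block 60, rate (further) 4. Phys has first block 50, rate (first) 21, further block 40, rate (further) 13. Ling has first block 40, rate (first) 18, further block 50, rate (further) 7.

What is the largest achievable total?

2220

Order all 6 blocks by rate: Phys/tier1 21 > Ling/tier1 18 > Econ/tier1 15 > Phys/tier2 13 > Ling/tier2 7 > Econ/tier2 4.
Phys tier1 at 21: fill all 50 → 70 left.
Fill Ling tier1 block (40 at 18) → 30 left.
Econ/tier1: +30 of 60 at 15; pool empty.
Total = 21×50 + 18×40 + 15×30 = 2220.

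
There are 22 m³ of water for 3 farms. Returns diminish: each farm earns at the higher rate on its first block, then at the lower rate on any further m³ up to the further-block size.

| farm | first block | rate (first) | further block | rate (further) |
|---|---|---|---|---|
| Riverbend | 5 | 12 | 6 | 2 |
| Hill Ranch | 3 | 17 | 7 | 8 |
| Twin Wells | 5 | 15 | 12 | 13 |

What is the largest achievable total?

306

Treat each block as its own option and order by rate: Hill Ranch/tier1 17 > Twin Wells/tier1 15 > Twin Wells/tier2 13 > Riverbend/tier1 12 > Hill Ranch/tier2 8 > Riverbend/tier2 2.
Fill Hill Ranch tier1 block (3 at 17) → 19 left.
Fill Twin Wells tier1 block (5 at 15) → 14 left.
Fill Twin Wells tier2 block (12 at 13) → 2 left.
2 remain; put them into Riverbend tier1 at 12.
Total = 17×3 + 15×5 + 13×12 + 12×2 = 306.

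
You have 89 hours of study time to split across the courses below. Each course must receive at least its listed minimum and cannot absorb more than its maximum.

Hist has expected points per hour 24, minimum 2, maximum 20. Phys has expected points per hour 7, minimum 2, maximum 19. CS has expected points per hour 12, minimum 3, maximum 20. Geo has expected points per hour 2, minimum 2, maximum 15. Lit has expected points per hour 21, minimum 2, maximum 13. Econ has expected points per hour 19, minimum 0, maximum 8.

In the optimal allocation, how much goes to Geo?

9

Meeting every minimum uses 2+2+3+2+2+0 = 11 hours, leaving 78.
Highest expected points per hour first: Hist 24 > Lit 21 > Econ 19 > CS 12 > Phys 7 > Geo 2.
Hist: +18 to 20 (cap) → 60 left.
Lit takes 11 more to reach its cap of 13 → 49 left.
Econ: +8 to 8 (cap) → 41 left.
CS: +17 to 20 (cap) → 24 left.
Phys takes 17 more to reach its cap of 19 → 7 left.
Only 7 left; Geo takes them to reach 9.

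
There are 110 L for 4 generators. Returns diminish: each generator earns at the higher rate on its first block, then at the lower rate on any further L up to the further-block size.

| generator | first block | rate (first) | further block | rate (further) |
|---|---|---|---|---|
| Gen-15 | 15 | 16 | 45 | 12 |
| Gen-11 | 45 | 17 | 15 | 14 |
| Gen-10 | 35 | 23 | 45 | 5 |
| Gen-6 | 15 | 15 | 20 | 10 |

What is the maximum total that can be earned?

Treat each block as its own option and order by rate: Gen-10/tier1 23 > Gen-11/tier1 17 > Gen-15/tier1 16 > Gen-6/tier1 15 > Gen-11/tier2 14 > Gen-15/tier2 12 > Gen-6/tier2 10 > Gen-10/tier2 5.
Gen-10 tier1 at 23: fill all 35 ; 75 left.
Gen-11/tier1 (17): +45 ; 30 left.
Fill Gen-15 tier1 block (15 at 16) ; 15 left.
Gen-6/tier1 (15): +15 ; 0 left.
Total = 23×35 + 17×45 + 16×15 + 15×15 = 2035.

2035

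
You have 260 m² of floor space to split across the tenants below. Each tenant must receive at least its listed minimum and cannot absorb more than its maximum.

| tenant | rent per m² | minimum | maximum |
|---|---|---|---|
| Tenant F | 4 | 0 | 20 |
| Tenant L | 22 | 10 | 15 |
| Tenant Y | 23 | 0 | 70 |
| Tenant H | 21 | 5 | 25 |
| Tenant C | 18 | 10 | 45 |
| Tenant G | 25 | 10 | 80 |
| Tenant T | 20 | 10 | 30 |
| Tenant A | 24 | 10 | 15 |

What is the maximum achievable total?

Meeting every minimum uses 0+10+0+5+10+10+10+10 = 55 m², leaving 205.
Highest rent per m² first: Tenant G 25 > Tenant A 24 > Tenant Y 23 > Tenant L 22 > Tenant H 21 > Tenant T 20 > Tenant C 18 > Tenant F 4.
Give Tenant G 70 more to hit its cap of 80 ; 135 left.
Tenant A: +5 to 15 (cap) ; 130 left.
Tenant Y: +70 to 70 (cap) ; 60 left.
Tenant L takes 5 more to reach its cap of 15 ; 55 left.
Tenant H: +20 to 25 (cap) ; 35 left.
Tenant T: +20 to 30 (cap) ; 15 left.
Tenant C: +15 (room for 35) → 25. Pool exhausted.
Total = 22×15 + 23×70 + 21×25 + 18×25 + 25×80 + 20×30 + 24×15 = 5875.

5875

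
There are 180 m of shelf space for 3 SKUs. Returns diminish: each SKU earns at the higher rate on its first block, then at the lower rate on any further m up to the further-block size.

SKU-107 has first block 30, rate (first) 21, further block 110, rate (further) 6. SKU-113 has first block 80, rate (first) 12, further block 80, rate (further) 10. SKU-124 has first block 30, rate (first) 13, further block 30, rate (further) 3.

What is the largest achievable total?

2380

Rank every tier by rate: SKU-107/tier1 21 > SKU-124/tier1 13 > SKU-113/tier1 12 > SKU-113/tier2 10 > SKU-107/tier2 6 > SKU-124/tier2 3.
Fill SKU-107 tier1 block (30 at 21) ; 150 left.
SKU-124 tier1 at 13: fill all 30 ; 120 left.
SKU-113/tier1 (12): +80 ; 40 left.
SKU-113/tier2: +40 of 80 at 10; pool empty.
Total = 21×30 + 13×30 + 12×80 + 10×40 = 2380.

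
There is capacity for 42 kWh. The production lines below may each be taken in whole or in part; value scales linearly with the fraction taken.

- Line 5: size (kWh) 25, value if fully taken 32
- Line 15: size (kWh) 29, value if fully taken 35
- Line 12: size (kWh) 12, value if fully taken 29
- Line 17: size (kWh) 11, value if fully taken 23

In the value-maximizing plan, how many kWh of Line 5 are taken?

19

Sort by value density: Line 12 29/12≈2.42, Line 17 23/11≈2.09, Line 5 32/25≈1.28, Line 15 35/29≈1.21.
Line 12: take in full, 12 kWh for value 29 — 30 left.
Take all of Line 17 (11 kWh, value 23) — 19 kWh left.
Only 19 kWh remain; take 19/25 of Line 5 for value 32×19/25 = 24.32.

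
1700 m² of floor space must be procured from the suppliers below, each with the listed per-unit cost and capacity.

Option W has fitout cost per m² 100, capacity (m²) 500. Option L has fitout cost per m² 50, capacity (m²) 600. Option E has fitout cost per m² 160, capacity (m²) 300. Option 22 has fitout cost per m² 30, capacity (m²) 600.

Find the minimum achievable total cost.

Fill from the cheapest supplier first.
Option 22 at 30: take all 600 m² → 1100 still needed.
Option L at 50: take all 600 m² → 500 still needed.
Take 500 from Option W at 100 → need 0 more.
Option E: unused.
Cost = 600×30 + 600×50 + 500×100 = 98000.

98000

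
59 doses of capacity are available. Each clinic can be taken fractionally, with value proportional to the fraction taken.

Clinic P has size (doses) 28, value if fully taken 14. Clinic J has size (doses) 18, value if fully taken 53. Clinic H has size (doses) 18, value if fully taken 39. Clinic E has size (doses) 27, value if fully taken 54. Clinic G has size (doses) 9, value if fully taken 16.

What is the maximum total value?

Rank by value-to-size ratio: Clinic J 53/18≈2.94, Clinic H 39/18≈2.17, Clinic E 54/27≈2, Clinic G 16/9≈1.78, Clinic P 14/28≈0.5.
Take all of Clinic J (18 doses, value 53) — 41 doses left.
Take all of Clinic H (18 doses, value 39) — 23 doses left.
Fill the last 23 doses with part of Clinic E: 23/27 of it earns 46.
Total value = 138.

138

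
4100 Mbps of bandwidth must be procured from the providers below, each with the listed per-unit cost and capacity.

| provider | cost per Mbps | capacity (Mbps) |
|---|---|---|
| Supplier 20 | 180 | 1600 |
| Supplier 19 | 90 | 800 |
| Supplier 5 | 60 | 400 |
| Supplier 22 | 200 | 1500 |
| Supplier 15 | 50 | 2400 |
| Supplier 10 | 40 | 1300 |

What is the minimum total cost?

Fill from the cheapest provider first.
Supplier 10 (40): use full 1300 — 2800 Mbps to go.
Supplier 15 at 50: take all 2400 Mbps — 400 still needed.
Supplier 5 (60): use full 400 — 0 Mbps to go.
Supplier 19, Supplier 20, Supplier 22: unused.
Cost = 1300×40 + 2400×50 + 400×60 = 196000.

196000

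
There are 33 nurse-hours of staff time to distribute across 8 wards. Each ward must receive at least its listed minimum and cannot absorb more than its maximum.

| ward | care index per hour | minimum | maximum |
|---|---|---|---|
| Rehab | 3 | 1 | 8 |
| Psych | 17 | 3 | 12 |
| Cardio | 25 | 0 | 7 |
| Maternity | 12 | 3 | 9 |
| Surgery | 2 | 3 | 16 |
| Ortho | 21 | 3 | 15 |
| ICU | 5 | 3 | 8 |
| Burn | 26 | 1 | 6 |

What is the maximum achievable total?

Meeting every minimum uses 1+3+0+3+3+3+3+1 = 17 nurse-hours, leaving 16.
Order the wards by care index per hour: Burn 26 > Cardio 25 > Ortho 21 > Psych 17 > Maternity 12 > ICU 5 > Rehab 3 > Surgery 2.
Burn takes 5 more to reach its cap of 6 — 11 left.
Give Cardio 7 more to hit its cap of 7 — 4 left.
Ortho has room for 12 more but only 4 remain, so it gets 7.
Total = 3×1 + 17×3 + 25×7 + 12×3 + 2×3 + 21×7 + 5×3 + 26×6 = 589.

589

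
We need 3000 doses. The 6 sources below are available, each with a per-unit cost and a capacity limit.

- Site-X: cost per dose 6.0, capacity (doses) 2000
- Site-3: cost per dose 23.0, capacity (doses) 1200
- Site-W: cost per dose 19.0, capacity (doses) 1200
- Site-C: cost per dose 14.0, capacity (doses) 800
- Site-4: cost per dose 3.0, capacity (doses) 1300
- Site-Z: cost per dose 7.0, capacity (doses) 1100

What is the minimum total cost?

14100

Fill from the cheapest source first.
Site-4 (3.0): use full 1300 ; 1700 doses to go.
Take 1700 from Site-X at 6.0 to finish.
Site-Z, Site-C, Site-W, Site-3: unused.
Cost = 1300×3.0 + 1700×6.0 = 14100.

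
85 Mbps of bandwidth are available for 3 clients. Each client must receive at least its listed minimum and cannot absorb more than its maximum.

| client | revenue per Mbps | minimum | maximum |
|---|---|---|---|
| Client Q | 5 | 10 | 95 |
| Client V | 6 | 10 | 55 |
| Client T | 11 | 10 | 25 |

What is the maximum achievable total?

Meeting every minimum uses 10+10+10 = 30 Mbps, leaving 55.
Rank by revenue per Mbps: Client T 11 > Client V 6 > Client Q 5.
Give Client T 15 more to hit its cap of 25 — 40 left.
Client V has room for 45 more but only 40 remain, so it gets 50.
Total = 5×10 + 6×50 + 11×25 = 625.

625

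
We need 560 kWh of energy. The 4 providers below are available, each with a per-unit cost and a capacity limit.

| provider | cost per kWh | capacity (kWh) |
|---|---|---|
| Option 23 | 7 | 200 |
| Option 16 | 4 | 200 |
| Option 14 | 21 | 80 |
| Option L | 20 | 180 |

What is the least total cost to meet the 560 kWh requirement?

Fill from the cheapest provider first.
Option 16 at 4: take all 200 kWh → 360 still needed.
Take 200 from Option 23 at 7 → need 160 more.
Option L (20): take the remaining 160 → done.
Option 14: unused.
Cost = 200×4 + 200×7 + 160×20 = 5400.

5400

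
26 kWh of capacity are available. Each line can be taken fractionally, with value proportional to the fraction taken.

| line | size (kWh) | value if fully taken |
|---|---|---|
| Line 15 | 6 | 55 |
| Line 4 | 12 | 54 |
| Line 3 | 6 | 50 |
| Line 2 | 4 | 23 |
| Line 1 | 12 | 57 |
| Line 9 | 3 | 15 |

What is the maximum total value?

Sort by value density: Line 15 55/6≈9.17, Line 3 50/6≈8.33, Line 2 23/4≈5.75, Line 9 15/3≈5, Line 1 57/12≈4.75, Line 4 54/12≈4.5.
All 6 kWh of Line 15 fit (value 55) ; 20 remain.
All 6 kWh of Line 3 fit (value 50) ; 14 remain.
Line 2: take in full, 4 kWh for value 23 ; 10 left.
Line 9: take in full, 3 kWh for value 15 ; 7 left.
Only 7 kWh remain; take 7/12 of Line 1 for value 57×7/12 = 33.25.
Total value = 176.25.

176.25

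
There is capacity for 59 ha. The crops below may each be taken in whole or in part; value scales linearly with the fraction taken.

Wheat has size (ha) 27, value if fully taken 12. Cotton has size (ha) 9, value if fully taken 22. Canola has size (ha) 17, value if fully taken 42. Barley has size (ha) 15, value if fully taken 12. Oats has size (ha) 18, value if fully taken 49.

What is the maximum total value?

Rank by value-to-size ratio: Oats 49/18≈2.72, Canola 42/17≈2.47, Cotton 22/9≈2.44, Barley 12/15≈0.8, Wheat 12/27≈0.444.
Take all of Oats (18 ha, value 49) → 41 ha left.
Canola: take in full, 17 ha for value 42 → 24 left.
Cotton: take in full, 9 ha for value 22 → 15 left.
All 15 ha of Barley fit (value 12) → 0 remain.
Total value = 125.

125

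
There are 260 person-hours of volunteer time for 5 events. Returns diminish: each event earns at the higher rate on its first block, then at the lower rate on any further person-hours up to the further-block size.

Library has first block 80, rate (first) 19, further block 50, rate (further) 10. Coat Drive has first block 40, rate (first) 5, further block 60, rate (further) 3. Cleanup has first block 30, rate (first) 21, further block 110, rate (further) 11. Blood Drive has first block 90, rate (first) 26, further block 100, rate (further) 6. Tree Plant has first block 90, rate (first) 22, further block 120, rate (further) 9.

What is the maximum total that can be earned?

Order all 10 blocks by rate: Blood Drive/first 26 > Tree Plant/first 22 > Cleanup/first 21 > Library/first 19 > Cleanup/second 11 > Library/second 10 > Tree Plant/second 9 > Blood Drive/second 6 > Coat Drive/first 5 > Coat Drive/second 3.
Blood Drive/first (26): +90 → 170 left.
Fill Tree Plant first block (90 at 22) → 80 left.
Cleanup first at 21: fill all 30 → 50 left.
50 remain; put them into Library first at 19.
Total = 26×90 + 22×90 + 21×30 + 19×50 = 5900.

5900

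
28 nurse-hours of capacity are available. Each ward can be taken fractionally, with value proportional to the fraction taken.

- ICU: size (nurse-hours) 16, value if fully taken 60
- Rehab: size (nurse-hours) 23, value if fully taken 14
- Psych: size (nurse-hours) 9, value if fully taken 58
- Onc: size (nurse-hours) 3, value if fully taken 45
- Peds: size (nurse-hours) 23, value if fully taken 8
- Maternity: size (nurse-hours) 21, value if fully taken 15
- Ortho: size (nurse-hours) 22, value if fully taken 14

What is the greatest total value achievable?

Sort by value density: Onc 45/3≈15, Psych 58/9≈6.44, ICU 60/16≈3.75, Maternity 15/21≈0.714, Ortho 14/22≈0.636, Rehab 14/23≈0.609, Peds 8/23≈0.348.
All 3 nurse-hours of Onc fit (value 45) — 25 remain.
All 9 nurse-hours of Psych fit (value 58) — 16 remain.
ICU: take in full, 16 nurse-hours for value 60 — 0 left.
Total value = 163.

163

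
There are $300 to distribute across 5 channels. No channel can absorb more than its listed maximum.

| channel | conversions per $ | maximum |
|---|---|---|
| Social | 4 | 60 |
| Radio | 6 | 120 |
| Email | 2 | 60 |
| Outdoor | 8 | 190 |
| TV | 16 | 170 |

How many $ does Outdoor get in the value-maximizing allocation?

Order the channels by conversions per $: TV 16 > Outdoor 8 > Radio 6 > Social 4 > Email 2.
Give TV 170 to hit its cap of 170 ; 130 left.
Outdoor has room for 190 but only 130 remain, so it gets 130.

130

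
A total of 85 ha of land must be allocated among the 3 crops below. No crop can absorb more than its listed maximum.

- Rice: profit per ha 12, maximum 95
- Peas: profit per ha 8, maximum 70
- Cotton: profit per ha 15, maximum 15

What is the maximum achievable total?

1065

Highest profit per ha first: Cotton 15 > Rice 12 > Peas 8.
Cotton takes 15 to reach its cap of 15 ; 70 left.
Rice has room for 95 but only 70 remain, so it gets 70.
Total = 12×70 + 15×15 = 1065.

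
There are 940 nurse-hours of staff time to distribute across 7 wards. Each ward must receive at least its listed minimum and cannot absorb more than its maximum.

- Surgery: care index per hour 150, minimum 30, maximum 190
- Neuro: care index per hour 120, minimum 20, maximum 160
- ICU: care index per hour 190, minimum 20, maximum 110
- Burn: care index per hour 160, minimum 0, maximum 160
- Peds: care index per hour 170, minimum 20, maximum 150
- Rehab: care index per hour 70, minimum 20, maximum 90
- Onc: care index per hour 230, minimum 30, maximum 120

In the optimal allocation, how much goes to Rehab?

Meeting every minimum uses 30+20+20+0+20+20+30 = 140 nurse-hours, leaving 800.
Rank by care index per hour: Onc 230 > ICU 190 > Peds 170 > Burn 160 > Surgery 150 > Neuro 120 > Rehab 70.
Onc: +90 to 120 (cap) ; 710 left.
ICU: +90 to 110 (cap) ; 620 left.
Give Peds 130 more to hit its cap of 150 ; 490 left.
Give Burn 160 more to hit its cap of 160 ; 330 left.
Surgery: +160 to 190 (cap) ; 170 left.
Give Neuro 140 more to hit its cap of 160 ; 30 left.
Only 30 left; Rehab takes them to reach 50.

50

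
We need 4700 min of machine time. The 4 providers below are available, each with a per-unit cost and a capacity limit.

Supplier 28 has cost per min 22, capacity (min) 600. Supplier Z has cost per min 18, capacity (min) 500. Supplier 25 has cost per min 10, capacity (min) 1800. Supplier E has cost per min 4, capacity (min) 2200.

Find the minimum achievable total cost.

Use providers in increasing cost order.
Supplier E at 4: take all 2200 min → 2500 still needed.
Supplier 25 (10): use full 1800 → 700 min to go.
Take 500 from Supplier Z at 18 → need 200 more.
Take 200 from Supplier 28 at 22 to finish.
Cost = 2200×4 + 1800×10 + 500×18 + 200×22 = 40200.

40200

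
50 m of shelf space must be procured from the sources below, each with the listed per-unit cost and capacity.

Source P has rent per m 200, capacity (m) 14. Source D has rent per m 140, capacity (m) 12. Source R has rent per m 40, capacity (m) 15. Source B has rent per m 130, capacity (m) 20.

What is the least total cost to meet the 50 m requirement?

Fill from the cheapest source first.
Source R at 40: take all 15 m ; 35 still needed.
Source B (130): use full 20 ; 15 m to go.
Source D at 140: take all 12 m ; 3 still needed.
Source P at 200: take 3 of its 14 ; requirement met.
Cost = 15×40 + 20×130 + 12×140 + 3×200 = 5480.

5480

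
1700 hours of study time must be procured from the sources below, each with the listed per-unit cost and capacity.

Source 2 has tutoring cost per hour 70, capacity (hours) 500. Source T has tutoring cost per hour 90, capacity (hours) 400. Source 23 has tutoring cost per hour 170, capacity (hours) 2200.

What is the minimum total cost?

Fill from the cheapest source first.
Source 2 at 70: take all 500 hours — 1200 still needed.
Source T (90): use full 400 — 800 hours to go.
Source 23 (170): take the remaining 800 — done.
Cost = 500×70 + 400×90 + 800×170 = 207000.

207000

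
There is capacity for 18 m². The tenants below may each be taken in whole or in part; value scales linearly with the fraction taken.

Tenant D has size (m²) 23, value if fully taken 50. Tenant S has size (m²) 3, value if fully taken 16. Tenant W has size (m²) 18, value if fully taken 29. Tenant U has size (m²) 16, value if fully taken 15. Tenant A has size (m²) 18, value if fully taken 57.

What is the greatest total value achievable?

63.5

Best value per unit of size first: Tenant S 16/3≈5.33, Tenant A 57/18≈3.17, Tenant D 50/23≈2.17, Tenant W 29/18≈1.61, Tenant U 15/16≈0.938.
Take all of Tenant S (3 m², value 16) → 15 m² left.
Fill the last 15 m² with part of Tenant A: 15/18 of it earns 47.5.
Total value = 63.5.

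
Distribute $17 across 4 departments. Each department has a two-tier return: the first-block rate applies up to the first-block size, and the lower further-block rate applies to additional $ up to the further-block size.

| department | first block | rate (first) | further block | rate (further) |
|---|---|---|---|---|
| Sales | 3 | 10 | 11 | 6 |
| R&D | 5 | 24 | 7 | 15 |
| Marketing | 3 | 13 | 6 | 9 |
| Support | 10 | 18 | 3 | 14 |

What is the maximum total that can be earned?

Treat each block as its own option and order by rate: R&D/first 24 > Support/first 18 > R&D/second 15 > Support/second 14 > Marketing/first 13 > Sales/first 10 > Marketing/second 9 > Sales/second 6.
R&D/first (24): +5 — 12 left.
Fill Support first block (10 at 18) — 2 left.
R&D/second: +2 of 7 at 15; pool empty.
Total = 24×5 + 18×10 + 15×2 = 330.

330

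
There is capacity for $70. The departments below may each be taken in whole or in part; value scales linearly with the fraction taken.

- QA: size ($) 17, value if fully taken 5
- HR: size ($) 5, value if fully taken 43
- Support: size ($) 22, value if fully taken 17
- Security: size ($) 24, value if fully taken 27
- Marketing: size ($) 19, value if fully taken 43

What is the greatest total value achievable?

Rank by value-to-size ratio: HR 43/5≈8.6, Marketing 43/19≈2.26, Security 27/24≈1.12, Support 17/22≈0.773, QA 5/17≈0.294.
All 5 $ of HR fit (value 43) → 65 remain.
All 19 $ of Marketing fit (value 43) → 46 remain.
Take all of Security (24 $, value 27) → 22 $ left.
All 22 $ of Support fit (value 17) → 0 remain.
Total value = 130.

130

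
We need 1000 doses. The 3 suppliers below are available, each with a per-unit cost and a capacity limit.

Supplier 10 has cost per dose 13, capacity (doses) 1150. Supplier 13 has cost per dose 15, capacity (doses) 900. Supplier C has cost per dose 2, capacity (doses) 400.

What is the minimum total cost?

Use suppliers in increasing cost order.
Supplier C at 2: take all 400 doses — 600 still needed.
Supplier 10 at 13: take 600 of its 1150 — requirement met.
Supplier 13: unused.
Cost = 400×2 + 600×13 = 8600.

8600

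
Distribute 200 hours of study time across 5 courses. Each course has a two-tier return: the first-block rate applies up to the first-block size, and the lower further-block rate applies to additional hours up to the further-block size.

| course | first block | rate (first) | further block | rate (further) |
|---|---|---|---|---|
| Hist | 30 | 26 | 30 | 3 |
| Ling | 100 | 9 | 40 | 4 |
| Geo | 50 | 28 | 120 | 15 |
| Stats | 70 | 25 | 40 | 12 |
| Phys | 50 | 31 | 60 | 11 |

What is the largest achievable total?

5480

Treat each block as its own option and order by rate: Phys/first 31 > Geo/first 28 > Hist/first 26 > Stats/first 25 > Geo/second 15 > Stats/second 12 > Phys/second 11 > Ling/first 9 > Ling/second 4 > Hist/second 3.
Phys/first (31): +50 → 150 left.
Geo/first (28): +50 → 100 left.
Fill Hist first block (30 at 26) → 70 left.
Fill Stats first block (70 at 25) → 0 left.
Total = 31×50 + 28×50 + 26×30 + 25×70 = 5480.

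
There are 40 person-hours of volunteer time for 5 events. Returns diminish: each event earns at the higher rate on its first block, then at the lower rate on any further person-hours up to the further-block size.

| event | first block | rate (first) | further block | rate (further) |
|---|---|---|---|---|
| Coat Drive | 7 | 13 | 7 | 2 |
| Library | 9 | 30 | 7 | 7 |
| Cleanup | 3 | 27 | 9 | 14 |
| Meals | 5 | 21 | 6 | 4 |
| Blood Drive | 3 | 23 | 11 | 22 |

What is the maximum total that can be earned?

Order all 10 blocks by rate: Library/T1 30 > Cleanup/T1 27 > Blood Drive/T1 23 > Blood Drive/T2 22 > Meals/T1 21 > Cleanup/T2 14 > Coat Drive/T1 13 > Library/T2 7 > Meals/T2 4 > Coat Drive/T2 2.
Library T1 at 30: fill all 9 ; 31 left.
Cleanup T1 at 27: fill all 3 ; 28 left.
Blood Drive/T1 (23): +3 ; 25 left.
Fill Blood Drive T2 block (11 at 22) ; 14 left.
Meals/T1 (21): +5 ; 9 left.
Fill Cleanup T2 block (9 at 14) ; 0 left.
Total = 30×9 + 27×3 + 23×3 + 22×11 + 21×5 + 14×9 = 893.

893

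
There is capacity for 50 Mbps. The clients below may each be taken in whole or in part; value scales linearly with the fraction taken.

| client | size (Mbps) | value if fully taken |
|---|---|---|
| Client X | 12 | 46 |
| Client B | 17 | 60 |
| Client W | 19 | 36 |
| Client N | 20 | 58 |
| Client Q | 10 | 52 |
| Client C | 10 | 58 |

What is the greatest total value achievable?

Sort by value density: Client C 58/10≈5.8, Client Q 52/10≈5.2, Client X 46/12≈3.83, Client B 60/17≈3.53, Client N 58/20≈2.9, Client W 36/19≈1.89.
Take all of Client C (10 Mbps, value 58) → 40 Mbps left.
Client Q: take in full, 10 Mbps for value 52 → 30 left.
All 12 Mbps of Client X fit (value 46) → 18 remain.
Client B: take in full, 17 Mbps for value 60 → 1 left.
1 Mbps left: a 1/20 share of Client N gives 58×1/20 = 2.9.
Total value = 218.9.

218.9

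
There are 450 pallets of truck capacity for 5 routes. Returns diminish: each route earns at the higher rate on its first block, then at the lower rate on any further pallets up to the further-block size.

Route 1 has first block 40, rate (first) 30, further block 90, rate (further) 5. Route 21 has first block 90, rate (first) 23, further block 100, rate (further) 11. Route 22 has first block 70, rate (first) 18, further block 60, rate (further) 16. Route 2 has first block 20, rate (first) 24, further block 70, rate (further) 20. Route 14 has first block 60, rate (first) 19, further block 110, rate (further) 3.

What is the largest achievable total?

Rank every tier by rate: Route 1/T1 30 > Route 2/T1 24 > Route 21/T1 23 > Route 2/T2 20 > Route 14/T1 19 > Route 22/T1 18 > Route 22/T2 16 > Route 21/T2 11 > Route 1/T2 5 > Route 14/T2 3.
Route 1 T1 at 30: fill all 40 → 410 left.
Route 2/T1 (24): +20 → 390 left.
Fill Route 21 T1 block (90 at 23) → 300 left.
Fill Route 2 T2 block (70 at 20) → 230 left.
Route 14/T1 (19): +60 → 170 left.
Route 22 T1 at 18: fill all 70 → 100 left.
Route 22/T2 (16): +60 → 40 left.
40 remain; put them into Route 21 T2 at 11.
Total = 30×40 + 24×20 + 23×90 + 20×70 + 19×60 + 18×70 + 16×60 + 11×40 = 8950.

8950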